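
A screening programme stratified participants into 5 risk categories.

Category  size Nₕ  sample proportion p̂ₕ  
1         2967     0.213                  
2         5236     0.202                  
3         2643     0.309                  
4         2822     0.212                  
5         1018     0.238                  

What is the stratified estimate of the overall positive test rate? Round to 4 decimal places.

Wₕ = Nₕ/N with N = 14686: 0.2020, 0.3565, 0.1800, 0.1922, 0.0693.
p̂_st = 0.2020·0.213 + 0.3565·0.202 + 0.1800·0.309 + 0.1922·0.212 + 0.0693·0.238 ≈ 0.227896... → 0.2279.

0.2279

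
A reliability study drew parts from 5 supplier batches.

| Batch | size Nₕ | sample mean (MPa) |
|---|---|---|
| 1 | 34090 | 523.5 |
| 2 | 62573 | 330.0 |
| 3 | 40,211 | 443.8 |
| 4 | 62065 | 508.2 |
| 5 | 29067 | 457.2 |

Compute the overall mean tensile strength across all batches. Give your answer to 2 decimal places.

443.72

N = 228006; weights Wₕ = Nₕ/N = (0.1495, 0.2744, 0.1764, 0.2722, 0.1275).
x̄_st = Σ Wₕ·x̄ₕ = 0.1495·523.5 + 0.2744·330.0 + 0.1764·443.8 + 0.2722·508.2 + 0.1275·457.2 ≈ 443.7239...
→ 443.72.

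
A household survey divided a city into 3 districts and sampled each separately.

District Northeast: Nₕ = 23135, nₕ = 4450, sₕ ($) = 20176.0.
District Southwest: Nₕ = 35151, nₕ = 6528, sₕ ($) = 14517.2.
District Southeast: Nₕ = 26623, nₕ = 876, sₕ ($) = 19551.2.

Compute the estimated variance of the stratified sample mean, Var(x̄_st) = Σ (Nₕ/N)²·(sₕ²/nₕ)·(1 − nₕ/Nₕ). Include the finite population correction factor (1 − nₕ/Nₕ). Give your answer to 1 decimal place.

51477.9

N = 84909; Wₕ = Nₕ/N.
district Northeast: (23135/84909)²·20176.0²/4450·(1 − 4450/23135) = 5484.8566
district Southwest: (35151/84909)²·14517.2²/6528·(1 − 6528/35151) = 4505.3751
district Southeast: (26623/84909)²·19551.2²/876·(1 − 876/26623) = 41487.6565
Sum = 51477.8883 → 51477.9.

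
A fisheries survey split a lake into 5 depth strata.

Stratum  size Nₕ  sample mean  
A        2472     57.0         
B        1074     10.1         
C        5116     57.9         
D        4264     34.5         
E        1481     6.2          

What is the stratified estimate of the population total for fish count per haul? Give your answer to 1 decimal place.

604258.0

Estimate total by summing Nₕ·x̄ₕ over strata.
2472·57.0 + 1074·10.1 + 5116·57.9 + 4264·34.5 + 1481·6.2 = 140904 + 10847.4 + 296216.4 + 147108 + 9182.2 = 604258.0.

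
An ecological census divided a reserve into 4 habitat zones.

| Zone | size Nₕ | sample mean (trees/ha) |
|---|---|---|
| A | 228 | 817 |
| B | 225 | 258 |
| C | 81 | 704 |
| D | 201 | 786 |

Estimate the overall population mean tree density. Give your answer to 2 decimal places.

624.95

x̄_st = (Σ Nₕx̄ₕ) / (Σ Nₕ) = (228·817 + 225·258 + 81·704 + 201·786) / 735
= 459336 / 735 = 624.9469... → 624.95.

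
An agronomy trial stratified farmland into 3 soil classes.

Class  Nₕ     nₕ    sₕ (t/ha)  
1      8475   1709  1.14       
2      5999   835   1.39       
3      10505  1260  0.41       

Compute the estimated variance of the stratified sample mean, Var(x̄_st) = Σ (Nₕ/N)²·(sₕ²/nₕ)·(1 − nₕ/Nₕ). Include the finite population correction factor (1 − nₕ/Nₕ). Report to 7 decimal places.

N = 24979; Wₕ = Nₕ/N.
class 1: (8475/24979)²·1.14²/1709·(1 − 1709/8475) = 0.0000698858
class 2: (5999/24979)²·1.39²/835·(1 − 835/5999) = 0.0001148836
class 3: (10505/24979)²·0.41²/1260·(1 − 1260/10505) = 0.0000207659
Sum = 0.0002055353 → 0.0002055.

0.0002055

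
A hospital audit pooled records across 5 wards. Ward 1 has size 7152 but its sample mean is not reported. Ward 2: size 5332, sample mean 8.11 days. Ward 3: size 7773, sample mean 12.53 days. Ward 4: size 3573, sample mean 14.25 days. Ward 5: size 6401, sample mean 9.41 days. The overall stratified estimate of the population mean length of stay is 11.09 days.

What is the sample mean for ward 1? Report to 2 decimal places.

N = 7152 + 5332 + 7773 + 3573 + 6401 = 30231.
Overall total = μ·N = 11.09·30231 = 335261.79.
Subtract the known strata: 5332·8.11 + 7773·12.53 + 3573·14.25 + 6401·9.41 = 251786.87.
Remaining total for ward 1: 335261.79 − 251786.87 = 83474.92.
Divide by its size: 83474.92 / 7152 = 11.6715... → 11.67.

11.67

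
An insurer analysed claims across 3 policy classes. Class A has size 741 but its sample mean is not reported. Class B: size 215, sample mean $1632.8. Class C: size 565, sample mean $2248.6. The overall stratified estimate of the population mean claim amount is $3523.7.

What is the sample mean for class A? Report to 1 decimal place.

5044.6

N = 741 + 215 + 565 = 1521.
Overall total = μ·N = 3523.7·1521 = 5359547.7.
Subtract the known strata: 215·1632.8 + 565·2248.6 = 1621511.
Remaining total for class A: 5359547.7 − 1621511 = 3738036.7.
Divide by its size: 3738036.7 / 741 = 5044.584... → 5044.6.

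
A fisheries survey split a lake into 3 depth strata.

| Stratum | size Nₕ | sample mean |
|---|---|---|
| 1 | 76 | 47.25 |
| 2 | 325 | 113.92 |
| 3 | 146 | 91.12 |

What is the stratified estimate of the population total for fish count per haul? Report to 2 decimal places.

53918.52

Estimate total by summing Nₕ·x̄ₕ over strata.
76·47.25 + 325·113.92 + 146·91.12 = 3591 + 37024 + 13303.52 = 53918.52.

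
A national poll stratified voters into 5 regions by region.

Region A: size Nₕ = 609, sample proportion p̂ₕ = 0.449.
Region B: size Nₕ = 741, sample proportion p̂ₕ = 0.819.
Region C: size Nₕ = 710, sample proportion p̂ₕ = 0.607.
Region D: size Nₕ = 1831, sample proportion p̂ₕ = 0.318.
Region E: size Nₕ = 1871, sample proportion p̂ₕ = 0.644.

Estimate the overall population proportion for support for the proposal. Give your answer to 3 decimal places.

0.538

N = 609 + 741 + 710 + 1831 + 1871 = 5762.
Overall proportion = Σ (Nₕ/N)·p̂ₕ.
Σ Nₕp̂ₕ = 273.441 + 606.879 + 430.97 + 582.258 + 1204.924 = 3098.472.
3098.472 / 5762 = 0.53774... → 0.538.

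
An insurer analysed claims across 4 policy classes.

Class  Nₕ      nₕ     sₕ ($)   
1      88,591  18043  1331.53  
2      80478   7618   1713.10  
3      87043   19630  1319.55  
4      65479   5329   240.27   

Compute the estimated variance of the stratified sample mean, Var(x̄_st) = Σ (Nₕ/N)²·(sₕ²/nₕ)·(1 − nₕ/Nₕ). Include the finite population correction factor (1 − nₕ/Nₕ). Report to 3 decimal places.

33.225

N = 321591; Wₕ = Nₕ/N.
class 1: (88591/321591)²·1331.53²/18043·(1 − 18043/88591) = 5.938267
class 2: (80478/321591)²·1713.10²/7618·(1 − 7618/80478) = 21.841529
class 3: (87043/321591)²·1319.55²/19630·(1 − 19630/87043) = 5.032701
class 4: (65479/321591)²·240.27²/5329·(1 − 5329/65479) = 0.412556
Sum = 33.225053 → 33.225.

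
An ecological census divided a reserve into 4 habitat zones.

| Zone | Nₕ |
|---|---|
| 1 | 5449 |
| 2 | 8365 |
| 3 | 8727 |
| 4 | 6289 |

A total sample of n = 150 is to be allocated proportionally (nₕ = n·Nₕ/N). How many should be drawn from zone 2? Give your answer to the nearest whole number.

44

Share of zone 2 = 8365/28830 = 0.29015.
Allocate 150 × 0.29015 = 43.522... → 44.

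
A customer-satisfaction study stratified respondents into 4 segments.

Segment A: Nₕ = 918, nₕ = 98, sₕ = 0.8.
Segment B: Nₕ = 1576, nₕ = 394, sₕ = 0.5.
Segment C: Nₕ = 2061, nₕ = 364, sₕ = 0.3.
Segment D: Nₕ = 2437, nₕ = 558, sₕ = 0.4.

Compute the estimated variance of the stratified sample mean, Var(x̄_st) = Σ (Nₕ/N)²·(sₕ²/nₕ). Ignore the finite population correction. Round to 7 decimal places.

0.0002011

N = 6992. Term for each stratum: Wₕ²sₕ²/nₕ.
Var(x̄_st) = 0.0001125736 + 0.0000322369 + 0.0000214830 + 0.0000348333 = 0.0002011267 → 0.0002011.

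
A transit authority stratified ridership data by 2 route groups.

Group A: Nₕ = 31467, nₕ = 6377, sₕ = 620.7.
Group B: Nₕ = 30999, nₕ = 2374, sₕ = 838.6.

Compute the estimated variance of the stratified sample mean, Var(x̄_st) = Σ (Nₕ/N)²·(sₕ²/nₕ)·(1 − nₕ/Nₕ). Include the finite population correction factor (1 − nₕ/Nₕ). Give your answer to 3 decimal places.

N = 62466. Term for each stratum: Wₕ²sₕ²/nₕ·(1−nₕ/Nₕ).
Var(x̄_st) = 12.224066 + 67.365073 = 79.589139 → 79.589.

79.589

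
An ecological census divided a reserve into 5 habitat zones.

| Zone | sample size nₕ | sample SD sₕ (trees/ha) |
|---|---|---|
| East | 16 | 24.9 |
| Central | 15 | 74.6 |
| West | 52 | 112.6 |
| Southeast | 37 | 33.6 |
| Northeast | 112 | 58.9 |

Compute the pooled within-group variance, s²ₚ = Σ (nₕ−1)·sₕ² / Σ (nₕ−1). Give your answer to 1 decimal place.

5108.2

Degrees of freedom: 15 + 14 + 51 + 36 + 111 = 227.
Σ(nₕ−1)sₕ² = 15·620.01 + 14·5565.16 + 51·12678.76 + 36·1128.96 + 111·3469.21 = 1159554.02.
s²ₚ = 1159554.02 / 227 = 5108.167... → 5108.2.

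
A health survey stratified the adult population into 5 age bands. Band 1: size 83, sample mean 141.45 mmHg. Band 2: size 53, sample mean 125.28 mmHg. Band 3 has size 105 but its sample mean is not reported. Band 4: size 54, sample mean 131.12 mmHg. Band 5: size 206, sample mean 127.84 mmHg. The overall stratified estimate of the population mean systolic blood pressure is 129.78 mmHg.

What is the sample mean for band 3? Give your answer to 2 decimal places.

125.94

Σ Nₕx̄ₕ = N·μ, so 105·x̄_3 = 501·129.78 − (83·141.45 + 53·125.28 + 54·131.12 + 206·127.84).
= 65019.78 − 51795.71 = 13224.07.
x̄_3 = 13224.07 / 105 = 125.9435... → 125.94.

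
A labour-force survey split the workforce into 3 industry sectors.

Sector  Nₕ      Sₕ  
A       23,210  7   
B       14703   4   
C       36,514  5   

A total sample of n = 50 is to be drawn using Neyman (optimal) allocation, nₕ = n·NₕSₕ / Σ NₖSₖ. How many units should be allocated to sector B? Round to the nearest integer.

7

Σ NₕSₕ = 23210·7 + 14703·4 + 36514·5 = 403852.
Share for B: 58812/403852 = 0.14563.
n_B = 50 × 0.14563 = 7.281... → 7.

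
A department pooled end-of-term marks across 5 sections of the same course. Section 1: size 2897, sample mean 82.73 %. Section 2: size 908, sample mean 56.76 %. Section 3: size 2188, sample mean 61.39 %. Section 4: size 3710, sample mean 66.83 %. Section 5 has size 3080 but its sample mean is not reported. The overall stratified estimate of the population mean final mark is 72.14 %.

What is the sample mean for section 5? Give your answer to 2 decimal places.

80.75

N = 2897 + 908 + 2188 + 3710 + 3080 = 12783.
Overall total = μ·N = 72.14·12783 = 922165.62.
Subtract the known strata: 2897·82.73 + 908·56.76 + 2188·61.39 + 3710·66.83 = 673467.51.
Remaining total for section 5: 922165.62 − 673467.51 = 248698.11.
Divide by its size: 248698.11 / 3080 = 80.7461... → 80.75.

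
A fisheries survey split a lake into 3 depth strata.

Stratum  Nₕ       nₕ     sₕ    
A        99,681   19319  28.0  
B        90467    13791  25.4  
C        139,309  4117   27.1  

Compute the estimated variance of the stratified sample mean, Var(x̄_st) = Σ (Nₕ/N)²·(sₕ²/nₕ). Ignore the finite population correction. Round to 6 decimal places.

N = 329457. Term for each stratum: Wₕ²sₕ²/nₕ.
Var(x̄_st) = 0.003714999 + 0.003527399 + 0.031894705 = 0.039137103 → 0.039137.

0.039137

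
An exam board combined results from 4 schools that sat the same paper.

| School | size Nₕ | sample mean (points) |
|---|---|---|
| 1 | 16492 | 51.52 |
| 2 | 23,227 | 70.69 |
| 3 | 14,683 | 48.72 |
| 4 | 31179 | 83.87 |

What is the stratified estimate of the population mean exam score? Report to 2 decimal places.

68.03

x̄_st = (Σ Nₕx̄ₕ) / (Σ Nₕ) = (16492·51.52 + 23227·70.69 + 14683·48.72 + 31179·83.87) / 85581
= 5821922.96 / 85581 = 68.0282... → 68.03.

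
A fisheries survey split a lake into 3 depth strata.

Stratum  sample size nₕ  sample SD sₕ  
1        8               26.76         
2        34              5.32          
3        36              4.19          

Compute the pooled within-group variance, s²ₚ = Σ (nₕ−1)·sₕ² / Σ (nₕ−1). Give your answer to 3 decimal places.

87.482

Degrees of freedom: 7 + 33 + 35 = 75.
Σ(nₕ−1)sₕ² = 7·716.0976 + 33·28.3024 + 35·17.5561 = 6561.1259.
s²ₚ = 6561.1259 / 75 = 87.48168... → 87.482.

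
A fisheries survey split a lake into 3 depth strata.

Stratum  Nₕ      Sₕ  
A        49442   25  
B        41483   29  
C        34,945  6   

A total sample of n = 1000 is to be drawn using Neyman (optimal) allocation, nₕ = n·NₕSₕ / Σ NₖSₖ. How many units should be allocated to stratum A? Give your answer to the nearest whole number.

A: NₕSₕ = 49442·25 = 1236050
B: NₕSₕ = 41483·29 = 1203007
C: NₕSₕ = 34945·6 = 209670
Σ NₕSₕ = 2648727.
n_A = 1000·1236050/2648727 = 466.658... → 467.

467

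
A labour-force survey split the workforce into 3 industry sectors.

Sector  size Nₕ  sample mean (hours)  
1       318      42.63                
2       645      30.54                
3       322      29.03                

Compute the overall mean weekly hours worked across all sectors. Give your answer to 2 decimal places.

x̄_st = (Σ Nₕx̄ₕ) / (Σ Nₕ) = (318·42.63 + 645·30.54 + 322·29.03) / 1285
= 42602.3 / 1285 = 33.1535... → 33.15.

33.15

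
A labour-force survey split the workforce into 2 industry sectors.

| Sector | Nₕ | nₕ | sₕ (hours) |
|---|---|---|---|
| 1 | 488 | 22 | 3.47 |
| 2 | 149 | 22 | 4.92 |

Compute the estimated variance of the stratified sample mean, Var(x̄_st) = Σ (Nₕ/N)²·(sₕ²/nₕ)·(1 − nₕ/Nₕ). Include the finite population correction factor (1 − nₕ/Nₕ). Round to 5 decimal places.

N = 637; Wₕ = Nₕ/N.
sector 1: (488/637)²·3.47²/22·(1 − 22/488) = 0.30673486
sector 2: (149/637)²·4.92²/22·(1 − 22/149) = 0.05131197
Sum = 0.35804683 → 0.35805.

0.35805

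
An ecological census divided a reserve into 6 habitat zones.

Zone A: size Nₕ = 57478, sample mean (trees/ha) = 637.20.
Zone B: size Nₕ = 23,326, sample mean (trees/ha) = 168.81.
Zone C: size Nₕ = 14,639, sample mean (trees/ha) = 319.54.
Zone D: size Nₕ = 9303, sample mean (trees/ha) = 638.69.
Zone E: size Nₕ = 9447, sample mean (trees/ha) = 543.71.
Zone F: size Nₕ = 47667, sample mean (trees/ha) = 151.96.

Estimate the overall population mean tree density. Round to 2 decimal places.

392.70

N = 161860; weights Wₕ = Nₕ/N = (0.3551, 0.1441, 0.0904, 0.0575, 0.0584, 0.2945).
x̄_st = Σ Wₕ·x̄ₕ = 0.3551·637.20 + 0.1441·168.81 + 0.0904·319.54 + 0.0575·638.69 + 0.0584·543.71 + 0.2945·151.96 ≈ 392.6976...
→ 392.70.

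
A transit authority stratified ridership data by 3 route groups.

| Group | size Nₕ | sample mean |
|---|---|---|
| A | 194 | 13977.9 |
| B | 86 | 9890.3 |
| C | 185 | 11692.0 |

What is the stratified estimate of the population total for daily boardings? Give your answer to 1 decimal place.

5725298.4

Population total = Σ Nₕ·x̄ₕ (each stratum's size times its mean).
194·13977.9 + 86·9890.3 + 185·11692.0 = 2711712.6 + 850565.8 + 2163020 = 5725298.4.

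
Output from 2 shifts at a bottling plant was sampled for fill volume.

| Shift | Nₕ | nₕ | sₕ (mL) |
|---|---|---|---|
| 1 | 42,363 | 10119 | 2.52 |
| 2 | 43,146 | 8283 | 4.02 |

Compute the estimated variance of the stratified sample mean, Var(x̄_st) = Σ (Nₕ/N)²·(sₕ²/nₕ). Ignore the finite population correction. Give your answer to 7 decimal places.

0.0006508

N = 85509; Wₕ = Nₕ/N.
shift 1: (42363/85509)²·2.52²/10119 = 0.0001540328
shift 2: (43146/85509)²·4.02²/8283 = 0.0004967317
Sum = 0.0006507645 → 0.0006508.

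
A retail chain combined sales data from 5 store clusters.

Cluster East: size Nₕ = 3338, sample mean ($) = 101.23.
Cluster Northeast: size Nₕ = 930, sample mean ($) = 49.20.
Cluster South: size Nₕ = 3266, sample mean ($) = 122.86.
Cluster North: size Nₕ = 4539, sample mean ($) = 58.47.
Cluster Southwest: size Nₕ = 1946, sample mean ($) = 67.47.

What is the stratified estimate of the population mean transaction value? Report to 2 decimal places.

84.29

N = 3338 + 930 + 3266 + 4539 + 1946 = 14019.
Overall mean = Σ (Nₕ/N)·x̄ₕ — weight by population share, not a simple average.
Σ Nₕx̄ₕ = 3338·101.23 + 930·49.20 + 3266·122.86 + 4539·58.47 + 1946·67.47 = 337905.74 + 45756 + 401260.76 + 265395.33 + 131296.62 = 1181614.45.
Divide by N: 1181614.45 / 14019 = 84.2866... → 84.29.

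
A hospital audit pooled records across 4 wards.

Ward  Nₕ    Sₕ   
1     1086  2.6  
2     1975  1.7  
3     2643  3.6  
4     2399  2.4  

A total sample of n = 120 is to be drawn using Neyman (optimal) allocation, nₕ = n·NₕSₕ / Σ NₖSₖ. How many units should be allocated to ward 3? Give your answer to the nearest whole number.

1: NₕSₕ = 1086·2.6 = 2823.6
2: NₕSₕ = 1975·1.7 = 3357.5
3: NₕSₕ = 2643·3.6 = 9514.8
4: NₕSₕ = 2399·2.4 = 5757.6
Σ NₕSₕ = 21453.5.
n_3 = 120·9514.8/21453.5 = 53.221... → 53.

53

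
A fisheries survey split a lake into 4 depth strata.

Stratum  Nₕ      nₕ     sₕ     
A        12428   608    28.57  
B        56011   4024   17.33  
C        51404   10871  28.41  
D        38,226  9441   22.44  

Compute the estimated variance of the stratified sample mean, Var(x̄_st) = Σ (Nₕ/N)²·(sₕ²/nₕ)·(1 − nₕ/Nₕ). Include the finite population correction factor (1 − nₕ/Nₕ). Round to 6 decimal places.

0.025131

N = 158069; Wₕ = Nₕ/N.
stratum A: (12428/158069)²·28.57²/608·(1 − 608/12428) = 0.007893002
stratum B: (56011/158069)²·17.33²/4024·(1 − 4024/56011) = 0.008697888
stratum C: (51404/158069)²·28.41²/10871·(1 − 10871/51404) = 0.006191348
stratum D: (38226/158069)²·22.44²/9441·(1 − 9441/38226) = 0.002348872
Sum = 0.025131111 → 0.025131.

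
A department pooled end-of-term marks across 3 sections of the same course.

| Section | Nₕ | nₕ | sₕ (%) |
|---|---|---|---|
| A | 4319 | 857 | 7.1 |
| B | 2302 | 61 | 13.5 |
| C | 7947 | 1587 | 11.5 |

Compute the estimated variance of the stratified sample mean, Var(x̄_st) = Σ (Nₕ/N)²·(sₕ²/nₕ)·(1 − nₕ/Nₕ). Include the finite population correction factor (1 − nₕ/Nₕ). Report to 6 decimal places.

0.096615

N = 14568. Term for each stratum: Wₕ²sₕ²/nₕ·(1−nₕ/Nₕ).
Var(x̄_st) = 0.004144253 + 0.072624811 + 0.019846285 = 0.096615348 → 0.096615.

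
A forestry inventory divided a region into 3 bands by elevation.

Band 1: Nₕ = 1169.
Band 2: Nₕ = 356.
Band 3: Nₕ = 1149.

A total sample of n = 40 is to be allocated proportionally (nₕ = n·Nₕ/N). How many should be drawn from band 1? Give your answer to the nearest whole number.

Share of band 1 = 1169/2674 = 0.43717.
Allocate 40 × 0.43717 = 17.487... → 17.

17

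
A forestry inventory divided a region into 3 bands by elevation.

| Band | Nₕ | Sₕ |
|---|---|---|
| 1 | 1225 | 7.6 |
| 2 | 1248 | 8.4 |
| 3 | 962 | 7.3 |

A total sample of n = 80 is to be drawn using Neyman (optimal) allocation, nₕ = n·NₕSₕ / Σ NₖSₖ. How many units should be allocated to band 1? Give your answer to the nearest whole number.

1: NₕSₕ = 1225·7.6 = 9310
2: NₕSₕ = 1248·8.4 = 10483.2
3: NₕSₕ = 962·7.3 = 7022.6
Σ NₕSₕ = 26815.8.
n_1 = 80·9310/26815.8 = 27.775... → 28.

28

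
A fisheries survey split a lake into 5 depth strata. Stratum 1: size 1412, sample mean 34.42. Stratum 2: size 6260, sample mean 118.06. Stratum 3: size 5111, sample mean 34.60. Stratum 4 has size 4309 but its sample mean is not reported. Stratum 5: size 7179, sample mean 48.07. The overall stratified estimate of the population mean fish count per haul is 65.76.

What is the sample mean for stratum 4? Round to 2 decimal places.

Σ Nₕx̄ₕ = N·μ, so 4309·x̄_4 = 24271·65.76 − (1412·34.42 + 6260·118.06 + 5111·34.60 + 7179·48.07).
= 1596060.96 − 1309591.77 = 286469.19.
x̄_4 = 286469.19 / 4309 = 66.4816... → 66.48.

66.48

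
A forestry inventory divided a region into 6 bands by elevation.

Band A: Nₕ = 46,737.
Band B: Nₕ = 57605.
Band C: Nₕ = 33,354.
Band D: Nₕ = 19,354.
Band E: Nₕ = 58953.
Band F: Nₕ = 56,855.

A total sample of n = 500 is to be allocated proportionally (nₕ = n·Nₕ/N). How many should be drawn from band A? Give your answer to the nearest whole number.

Share of band A = 46737/272858 = 0.17129.
Allocate 500 × 0.17129 = 85.643... → 86.

86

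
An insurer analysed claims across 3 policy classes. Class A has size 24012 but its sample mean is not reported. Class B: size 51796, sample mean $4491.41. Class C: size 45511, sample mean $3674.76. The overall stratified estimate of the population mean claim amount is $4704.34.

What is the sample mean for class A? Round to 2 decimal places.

N = 24012 + 51796 + 45511 = 121319.
Overall total = μ·N = 4704.34·121319 = 570725824.46.
Subtract the known strata: 51796·4491.41 + 45511·3674.76 = 399879074.72.
Remaining total for class A: 570725824.46 − 399879074.72 = 170846749.74.
Divide by its size: 170846749.74 / 24012 = 7115.0570... → 7115.06.

7115.06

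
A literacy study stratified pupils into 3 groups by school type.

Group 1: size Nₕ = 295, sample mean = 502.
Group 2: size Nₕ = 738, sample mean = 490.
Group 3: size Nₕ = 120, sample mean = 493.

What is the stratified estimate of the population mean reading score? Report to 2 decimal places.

N = 1153; weights Wₕ = Nₕ/N = (0.2559, 0.6401, 0.1041).
x̄_st = Σ Wₕ·x̄ₕ = 0.2559·502 + 0.6401·490 + 0.1041·493 ≈ 493.3825...
→ 493.38.

493.38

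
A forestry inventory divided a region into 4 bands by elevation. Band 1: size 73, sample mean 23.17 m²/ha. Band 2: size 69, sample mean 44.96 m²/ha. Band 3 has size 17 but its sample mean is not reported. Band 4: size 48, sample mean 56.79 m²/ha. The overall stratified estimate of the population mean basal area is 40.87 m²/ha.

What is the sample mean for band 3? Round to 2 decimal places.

55.32

Σ Nₕx̄ₕ = N·μ, so 17·x̄_3 = 207·40.87 − (73·23.17 + 69·44.96 + 48·56.79).
= 8460.09 − 7519.57 = 940.52.
x̄_3 = 940.52 / 17 = 55.3247... → 55.32.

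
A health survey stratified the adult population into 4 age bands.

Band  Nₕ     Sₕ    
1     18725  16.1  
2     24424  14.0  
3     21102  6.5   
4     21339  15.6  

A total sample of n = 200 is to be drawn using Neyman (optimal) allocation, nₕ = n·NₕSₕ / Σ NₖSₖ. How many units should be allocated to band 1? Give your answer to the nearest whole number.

Σ NₕSₕ = 18725·16.1 + 24424·14.0 + 21102·6.5 + 21339·15.6 = 1113459.9.
Share for 1: 301472.5/1113459.9 = 0.27075.
n_1 = 200 × 0.27075 = 54.151... → 54.

54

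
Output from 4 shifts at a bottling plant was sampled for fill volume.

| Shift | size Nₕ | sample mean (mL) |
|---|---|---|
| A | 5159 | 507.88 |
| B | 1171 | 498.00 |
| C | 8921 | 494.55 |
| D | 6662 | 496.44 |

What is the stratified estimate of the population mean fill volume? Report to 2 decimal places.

N = 5159 + 1171 + 8921 + 6662 = 21913.
The stratified mean weights each stratum mean by its population share Nₕ/N.
Σ Nₕx̄ₕ = 5159·507.88 + 1171·498.00 + 8921·494.55 + 6662·496.44 = 2620152.92 + 583158 + 4411880.55 + 3307283.28 = 10922474.75.
Divide by N: 10922474.75 / 21913 = 498.4473... → 498.45.

498.45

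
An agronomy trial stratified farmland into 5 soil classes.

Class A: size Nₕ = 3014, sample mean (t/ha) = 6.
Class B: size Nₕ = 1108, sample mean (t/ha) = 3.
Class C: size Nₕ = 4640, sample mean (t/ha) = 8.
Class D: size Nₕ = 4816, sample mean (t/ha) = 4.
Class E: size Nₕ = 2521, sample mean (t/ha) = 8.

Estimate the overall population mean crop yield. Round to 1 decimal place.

N = 3014 + 1108 + 4640 + 4816 + 2521 = 16099.
Overall mean = Σ (Nₕ/N)·x̄ₕ — weight by population share, not a simple average.
Σ Nₕx̄ₕ = 3014·6 + 1108·3 + 4640·8 + 4816·4 + 2521·8 = 18084 + 3324 + 37120 + 19264 + 20168 = 97960.
Divide by N: 97960 / 16099 = 6.085... → 6.1.

6.1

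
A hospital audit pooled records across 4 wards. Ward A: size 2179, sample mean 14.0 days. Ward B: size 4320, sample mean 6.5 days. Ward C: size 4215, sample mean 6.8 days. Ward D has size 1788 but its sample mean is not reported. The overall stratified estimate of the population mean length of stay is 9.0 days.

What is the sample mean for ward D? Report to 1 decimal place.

14.1

Σ Nₕx̄ₕ = N·μ, so 1788·x̄_D = 12502·9.0 − (2179·14.0 + 4320·6.5 + 4215·6.8).
= 112518 − 87248 = 25270.
x̄_D = 25270 / 1788 = 14.133... → 14.1.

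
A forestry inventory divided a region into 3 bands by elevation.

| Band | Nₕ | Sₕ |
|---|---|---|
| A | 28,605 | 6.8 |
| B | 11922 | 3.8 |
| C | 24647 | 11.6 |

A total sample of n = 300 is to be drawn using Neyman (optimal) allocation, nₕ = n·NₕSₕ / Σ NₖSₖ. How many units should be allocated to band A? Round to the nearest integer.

111

A: NₕSₕ = 28605·6.8 = 194514
B: NₕSₕ = 11922·3.8 = 45303.6
C: NₕSₕ = 24647·11.6 = 285905.2
Σ NₕSₕ = 525722.8.
n_A = 300·194514/525722.8 = 110.998... → 111.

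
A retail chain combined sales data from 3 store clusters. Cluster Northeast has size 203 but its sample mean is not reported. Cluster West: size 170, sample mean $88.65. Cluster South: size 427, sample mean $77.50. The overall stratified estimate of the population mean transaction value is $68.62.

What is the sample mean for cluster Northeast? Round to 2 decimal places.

33.17

Σ Nₕx̄ₕ = N·μ, so 203·x̄_Northeast = 800·68.62 − (170·88.65 + 427·77.50).
= 54896 − 48163 = 6733.
x̄_Northeast = 6733 / 203 = 33.1675... → 33.17.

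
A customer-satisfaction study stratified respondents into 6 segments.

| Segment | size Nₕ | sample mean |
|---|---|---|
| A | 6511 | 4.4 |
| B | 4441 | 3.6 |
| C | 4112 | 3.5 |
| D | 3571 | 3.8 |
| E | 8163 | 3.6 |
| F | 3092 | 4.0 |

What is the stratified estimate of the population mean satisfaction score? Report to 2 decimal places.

3.83

N = 29890; weights Wₕ = Nₕ/N = (0.2178, 0.1486, 0.1376, 0.1195, 0.2731, 0.1034).
x̄_st = Σ Wₕ·x̄ₕ = 0.2178·4.4 + 0.1486·3.6 + 0.1376·3.5 + 0.1195·3.8 + 0.2731·3.6 + 0.1034·4.0 ≈ 3.8258...
→ 3.83.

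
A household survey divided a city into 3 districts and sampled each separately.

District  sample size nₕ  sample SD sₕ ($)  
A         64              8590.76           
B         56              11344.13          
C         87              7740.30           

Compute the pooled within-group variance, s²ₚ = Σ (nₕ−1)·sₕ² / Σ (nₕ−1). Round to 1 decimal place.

82744297.1

Degrees of freedom: 63 + 55 + 86 = 204.
Σ(nₕ−1)sₕ² = 63·73801157.3776 + 55·128689285.4569 + 86·59912244.09 = 16879836606.6583.
s²ₚ = 16879836606.6583 / 204 = 82744297.091... → 82744297.1.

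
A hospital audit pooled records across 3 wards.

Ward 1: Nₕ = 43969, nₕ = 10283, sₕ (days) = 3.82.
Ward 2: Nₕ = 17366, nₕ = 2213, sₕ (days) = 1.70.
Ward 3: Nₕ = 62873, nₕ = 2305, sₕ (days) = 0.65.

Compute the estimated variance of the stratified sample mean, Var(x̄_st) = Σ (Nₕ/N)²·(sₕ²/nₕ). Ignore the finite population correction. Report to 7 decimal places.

N = 124208; Wₕ = Nₕ/N.
ward 1: (43969/124208)²·3.82²/10283 = 0.0001778283
ward 2: (17366/124208)²·1.70²/2213 = 0.0000255280
ward 3: (62873/124208)²·0.65²/2305 = 0.0000469662
Sum = 0.0002503225 → 0.0002503.

0.0002503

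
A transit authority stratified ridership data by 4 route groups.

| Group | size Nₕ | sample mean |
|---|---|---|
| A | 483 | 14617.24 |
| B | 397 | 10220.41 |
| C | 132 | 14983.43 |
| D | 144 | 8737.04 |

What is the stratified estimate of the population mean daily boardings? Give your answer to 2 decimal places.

x̄_st = (Σ Nₕx̄ₕ) / (Σ Nₕ) = (483·14617.24 + 397·10220.41 + 132·14983.43 + 144·8737.04) / 1156
= 14353576.21 / 1156 = 12416.5884... → 12416.59.

12416.59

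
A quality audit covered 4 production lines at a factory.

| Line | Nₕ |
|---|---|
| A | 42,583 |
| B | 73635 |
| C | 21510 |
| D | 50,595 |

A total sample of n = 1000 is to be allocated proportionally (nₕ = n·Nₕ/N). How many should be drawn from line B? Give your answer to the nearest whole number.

N = 42583 + 73635 + 21510 + 50595 = 188323.
n_B = 1000·73635/188323 = 391.004... → 391.

391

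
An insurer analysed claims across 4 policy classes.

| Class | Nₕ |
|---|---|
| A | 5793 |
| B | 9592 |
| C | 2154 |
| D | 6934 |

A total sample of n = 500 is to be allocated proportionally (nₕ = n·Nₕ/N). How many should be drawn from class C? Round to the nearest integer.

44

N = 5793 + 9592 + 2154 + 6934 = 24473.
n_C = 500·2154/24473 = 44.008... → 44.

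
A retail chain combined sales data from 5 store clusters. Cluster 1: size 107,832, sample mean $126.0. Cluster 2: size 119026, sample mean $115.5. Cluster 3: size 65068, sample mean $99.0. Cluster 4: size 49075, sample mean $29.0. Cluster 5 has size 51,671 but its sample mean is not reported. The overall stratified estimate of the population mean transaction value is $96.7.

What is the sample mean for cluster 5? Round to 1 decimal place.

53.6

N = 107832 + 119026 + 65068 + 49075 + 51671 = 392672.
Overall total = μ·N = 96.7·392672 = 37971382.4.
Subtract the known strata: 107832·126.0 + 119026·115.5 + 65068·99.0 + 49075·29.0 = 35199242.
Remaining total for cluster 5: 37971382.4 − 35199242 = 2772140.4.
Divide by its size: 2772140.4 / 51671 = 53.650... → 53.6.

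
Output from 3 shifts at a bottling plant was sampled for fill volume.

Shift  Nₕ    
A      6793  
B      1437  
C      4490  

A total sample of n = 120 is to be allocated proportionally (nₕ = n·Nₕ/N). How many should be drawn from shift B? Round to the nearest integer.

14

Share of shift B = 1437/12720 = 0.11297.
Allocate 120 × 0.11297 = 13.557... → 14.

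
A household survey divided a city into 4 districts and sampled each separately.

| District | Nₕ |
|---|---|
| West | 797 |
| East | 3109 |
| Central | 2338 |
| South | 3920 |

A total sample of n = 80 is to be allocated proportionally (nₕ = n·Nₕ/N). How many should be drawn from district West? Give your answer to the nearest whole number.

N = 797 + 3109 + 2338 + 3920 = 10164.
n_West = 80·797/10164 = 6.273... → 6.

6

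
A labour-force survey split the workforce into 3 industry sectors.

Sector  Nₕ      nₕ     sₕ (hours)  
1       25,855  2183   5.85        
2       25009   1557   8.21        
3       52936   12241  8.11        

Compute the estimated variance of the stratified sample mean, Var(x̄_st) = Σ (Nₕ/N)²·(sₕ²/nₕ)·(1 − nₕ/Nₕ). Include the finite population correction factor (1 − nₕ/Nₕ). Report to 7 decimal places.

0.0043214

N = 103800. Term for each stratum: Wₕ²sₕ²/nₕ·(1−nₕ/Nₕ).
Var(x̄_st) = 0.0008905182 + 0.0023565638 + 0.0010742918 = 0.0043213738 → 0.0043214.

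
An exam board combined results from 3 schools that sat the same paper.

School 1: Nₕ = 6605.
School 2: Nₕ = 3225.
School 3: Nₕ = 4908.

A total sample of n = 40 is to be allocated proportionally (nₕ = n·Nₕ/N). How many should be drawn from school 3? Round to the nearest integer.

N = 6605 + 3225 + 4908 = 14738.
n_3 = 40·4908/14738 = 13.321... → 13.

13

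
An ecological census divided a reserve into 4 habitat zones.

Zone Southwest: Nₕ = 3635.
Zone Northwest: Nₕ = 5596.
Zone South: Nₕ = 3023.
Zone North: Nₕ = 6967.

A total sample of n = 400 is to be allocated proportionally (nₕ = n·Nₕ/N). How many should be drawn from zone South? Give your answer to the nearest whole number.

63

N = 3635 + 5596 + 3023 + 6967 = 19221.
n_South = 400·3023/19221 = 62.910... → 63.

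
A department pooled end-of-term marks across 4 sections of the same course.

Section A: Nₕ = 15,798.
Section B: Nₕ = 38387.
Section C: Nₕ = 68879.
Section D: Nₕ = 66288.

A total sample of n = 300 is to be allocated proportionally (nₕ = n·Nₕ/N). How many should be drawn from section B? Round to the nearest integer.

Share of section B = 38387/189352 = 0.20273.
Allocate 300 × 0.20273 = 60.818... → 61.

61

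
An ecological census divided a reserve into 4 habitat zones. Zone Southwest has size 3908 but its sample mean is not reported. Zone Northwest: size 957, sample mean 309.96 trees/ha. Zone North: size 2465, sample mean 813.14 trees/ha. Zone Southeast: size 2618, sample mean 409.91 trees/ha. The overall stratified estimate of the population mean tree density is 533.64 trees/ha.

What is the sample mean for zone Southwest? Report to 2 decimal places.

495.01

Σ Nₕx̄ₕ = N·μ, so 3908·x̄_Southwest = 9948·533.64 − (957·309.96 + 2465·813.14 + 2618·409.91).
= 5308650.72 − 3374166.2 = 1934484.52.
x̄_Southwest = 1934484.52 / 3908 = 495.0063... → 495.01.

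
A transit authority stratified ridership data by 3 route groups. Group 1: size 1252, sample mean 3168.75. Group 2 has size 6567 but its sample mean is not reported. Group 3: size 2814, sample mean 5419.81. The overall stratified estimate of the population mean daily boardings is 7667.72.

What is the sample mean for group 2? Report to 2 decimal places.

9488.69

N = 1252 + 6567 + 2814 = 10633.
Overall total = μ·N = 7667.72·10633 = 81530866.76.
Subtract the known strata: 1252·3168.75 + 2814·5419.81 = 19218620.34.
Remaining total for group 2: 81530866.76 − 19218620.34 = 62312246.42.
Divide by its size: 62312246.42 / 6567 = 9488.6929... → 9488.69.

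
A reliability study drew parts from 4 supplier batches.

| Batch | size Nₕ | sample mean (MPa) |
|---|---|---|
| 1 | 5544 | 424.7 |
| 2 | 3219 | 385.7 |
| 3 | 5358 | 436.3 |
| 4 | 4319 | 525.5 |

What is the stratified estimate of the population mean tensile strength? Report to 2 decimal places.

444.87

x̄_st = (Σ Nₕx̄ₕ) / (Σ Nₕ) = (5544·424.7 + 3219·385.7 + 5358·436.3 + 4319·525.5) / 18440
= 8203435 / 18440 = 444.8717... → 444.87.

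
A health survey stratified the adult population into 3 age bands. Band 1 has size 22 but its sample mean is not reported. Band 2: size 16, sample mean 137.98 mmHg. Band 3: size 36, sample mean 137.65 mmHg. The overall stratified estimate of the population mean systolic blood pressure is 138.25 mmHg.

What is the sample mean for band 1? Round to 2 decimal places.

N = 22 + 16 + 36 = 74.
Overall total = μ·N = 138.25·74 = 10230.5.
Subtract the known strata: 16·137.98 + 36·137.65 = 7163.08.
Remaining total for band 1: 10230.5 − 7163.08 = 3067.42.
Divide by its size: 3067.42 / 22 = 139.4282... → 139.43.

139.43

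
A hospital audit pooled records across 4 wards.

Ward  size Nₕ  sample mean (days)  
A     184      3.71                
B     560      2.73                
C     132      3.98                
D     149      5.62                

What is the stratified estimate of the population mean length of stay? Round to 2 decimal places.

3.49

x̄_st = (Σ Nₕx̄ₕ) / (Σ Nₕ) = (184·3.71 + 560·2.73 + 132·3.98 + 149·5.62) / 1025
= 3574.18 / 1025 = 3.4870... → 3.49.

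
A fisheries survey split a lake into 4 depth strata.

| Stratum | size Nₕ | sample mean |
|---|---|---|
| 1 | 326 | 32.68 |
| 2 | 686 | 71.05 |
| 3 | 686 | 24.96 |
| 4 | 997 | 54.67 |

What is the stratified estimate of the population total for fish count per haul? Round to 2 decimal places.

131022.53

1: 326·32.68 = 10653.68
2: 686·71.05 = 48740.3
3: 686·24.96 = 17122.56
4: 997·54.67 = 54505.99
τ̂ = Σ Nₕx̄ₕ = 131022.53.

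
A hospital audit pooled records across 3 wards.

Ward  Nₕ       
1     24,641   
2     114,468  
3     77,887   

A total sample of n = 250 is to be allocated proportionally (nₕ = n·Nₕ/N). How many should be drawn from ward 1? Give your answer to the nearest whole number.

28

N = 24641 + 114468 + 77887 = 216996.
n_1 = 250·24641/216996 = 28.389... → 28.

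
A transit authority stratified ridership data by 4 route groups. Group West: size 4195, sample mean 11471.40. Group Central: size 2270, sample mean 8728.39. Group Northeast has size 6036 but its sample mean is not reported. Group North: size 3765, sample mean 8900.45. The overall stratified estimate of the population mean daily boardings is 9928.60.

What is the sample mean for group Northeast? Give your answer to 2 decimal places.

N = 4195 + 2270 + 6036 + 3765 = 16266.
Overall total = μ·N = 9928.60·16266 = 161498607.6.
Subtract the known strata: 4195·11471.40 + 2270·8728.39 + 3765·8900.45 = 101446162.55.
Remaining total for group Northeast: 161498607.6 − 101446162.55 = 60052445.05.
Divide by its size: 60052445.05 / 6036 = 9949.0466... → 9949.05.

9949.05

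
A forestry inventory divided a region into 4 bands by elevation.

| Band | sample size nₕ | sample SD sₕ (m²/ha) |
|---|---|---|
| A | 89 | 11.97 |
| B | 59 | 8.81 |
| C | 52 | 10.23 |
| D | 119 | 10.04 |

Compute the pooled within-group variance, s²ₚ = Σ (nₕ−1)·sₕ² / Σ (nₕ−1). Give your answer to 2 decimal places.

A: (89−1)·11.97² = 88·143.2809 = 12608.7192
B: (59−1)·8.81² = 58·77.6161 = 4501.7338
C: (52−1)·10.23² = 51·104.6529 = 5337.2979
D: (119−1)·10.04² = 118·100.8016 = 11894.5888
Numerator = 34342.3397; denominator = Σ(nₕ−1) = 315.
s²ₚ = 34342.3397/315 = 109.0233... → 109.02.

109.02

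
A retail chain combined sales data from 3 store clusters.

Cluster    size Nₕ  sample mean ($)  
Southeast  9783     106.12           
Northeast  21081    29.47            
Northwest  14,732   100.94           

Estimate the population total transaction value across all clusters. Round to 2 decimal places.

Southeast: 9783·106.12 = 1038171.96
Northeast: 21081·29.47 = 621257.07
Northwest: 14732·100.94 = 1487048.08
τ̂ = Σ Nₕx̄ₕ = 3146477.11.

3146477.11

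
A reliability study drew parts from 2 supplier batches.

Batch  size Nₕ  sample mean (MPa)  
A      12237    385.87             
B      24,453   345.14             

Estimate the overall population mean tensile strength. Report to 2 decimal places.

358.72

N = 12237 + 24453 = 36690.
Overall mean = Σ (Nₕ/N)·x̄ₕ — weight by population share, not a simple average.
Σ Nₕx̄ₕ = 12237·385.87 + 24453·345.14 = 4721891.19 + 8439708.42 = 13161599.61.
Divide by N: 13161599.61 / 36690 = 358.7244... → 358.72.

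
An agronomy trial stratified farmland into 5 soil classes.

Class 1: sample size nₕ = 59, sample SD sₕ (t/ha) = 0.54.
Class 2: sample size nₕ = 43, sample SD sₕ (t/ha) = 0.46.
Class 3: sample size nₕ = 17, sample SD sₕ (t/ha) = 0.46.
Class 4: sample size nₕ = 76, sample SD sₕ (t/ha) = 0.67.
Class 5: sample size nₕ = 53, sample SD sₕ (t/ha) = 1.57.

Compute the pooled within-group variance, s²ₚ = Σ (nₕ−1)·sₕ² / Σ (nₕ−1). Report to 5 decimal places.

0.78612

1: (59−1)·0.54² = 58·0.2916 = 16.9128
2: (43−1)·0.46² = 42·0.2116 = 8.8872
3: (17−1)·0.46² = 16·0.2116 = 3.3856
4: (76−1)·0.67² = 75·0.4489 = 33.6675
5: (53−1)·1.57² = 52·2.4649 = 128.1748
Numerator = 191.0279; denominator = Σ(nₕ−1) = 243.
s²ₚ = 191.0279/243 = 0.7861230... → 0.78612.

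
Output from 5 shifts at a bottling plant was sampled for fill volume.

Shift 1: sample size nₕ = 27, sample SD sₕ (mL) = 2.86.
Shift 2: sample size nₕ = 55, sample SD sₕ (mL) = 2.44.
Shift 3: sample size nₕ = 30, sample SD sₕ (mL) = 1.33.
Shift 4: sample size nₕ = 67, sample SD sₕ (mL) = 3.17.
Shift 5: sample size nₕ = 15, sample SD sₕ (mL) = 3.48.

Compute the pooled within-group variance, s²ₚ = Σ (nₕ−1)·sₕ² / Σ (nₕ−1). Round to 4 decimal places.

1: (27−1)·2.86² = 26·8.1796 = 212.6696
2: (55−1)·2.44² = 54·5.9536 = 321.4944
3: (30−1)·1.33² = 29·1.7689 = 51.2981
4: (67−1)·3.17² = 66·10.0489 = 663.2274
5: (15−1)·3.48² = 14·12.1104 = 169.5456
Numerator = 1418.2351; denominator = Σ(nₕ−1) = 189.
s²ₚ = 1418.2351/189 = 7.503889... → 7.5039.

7.5039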